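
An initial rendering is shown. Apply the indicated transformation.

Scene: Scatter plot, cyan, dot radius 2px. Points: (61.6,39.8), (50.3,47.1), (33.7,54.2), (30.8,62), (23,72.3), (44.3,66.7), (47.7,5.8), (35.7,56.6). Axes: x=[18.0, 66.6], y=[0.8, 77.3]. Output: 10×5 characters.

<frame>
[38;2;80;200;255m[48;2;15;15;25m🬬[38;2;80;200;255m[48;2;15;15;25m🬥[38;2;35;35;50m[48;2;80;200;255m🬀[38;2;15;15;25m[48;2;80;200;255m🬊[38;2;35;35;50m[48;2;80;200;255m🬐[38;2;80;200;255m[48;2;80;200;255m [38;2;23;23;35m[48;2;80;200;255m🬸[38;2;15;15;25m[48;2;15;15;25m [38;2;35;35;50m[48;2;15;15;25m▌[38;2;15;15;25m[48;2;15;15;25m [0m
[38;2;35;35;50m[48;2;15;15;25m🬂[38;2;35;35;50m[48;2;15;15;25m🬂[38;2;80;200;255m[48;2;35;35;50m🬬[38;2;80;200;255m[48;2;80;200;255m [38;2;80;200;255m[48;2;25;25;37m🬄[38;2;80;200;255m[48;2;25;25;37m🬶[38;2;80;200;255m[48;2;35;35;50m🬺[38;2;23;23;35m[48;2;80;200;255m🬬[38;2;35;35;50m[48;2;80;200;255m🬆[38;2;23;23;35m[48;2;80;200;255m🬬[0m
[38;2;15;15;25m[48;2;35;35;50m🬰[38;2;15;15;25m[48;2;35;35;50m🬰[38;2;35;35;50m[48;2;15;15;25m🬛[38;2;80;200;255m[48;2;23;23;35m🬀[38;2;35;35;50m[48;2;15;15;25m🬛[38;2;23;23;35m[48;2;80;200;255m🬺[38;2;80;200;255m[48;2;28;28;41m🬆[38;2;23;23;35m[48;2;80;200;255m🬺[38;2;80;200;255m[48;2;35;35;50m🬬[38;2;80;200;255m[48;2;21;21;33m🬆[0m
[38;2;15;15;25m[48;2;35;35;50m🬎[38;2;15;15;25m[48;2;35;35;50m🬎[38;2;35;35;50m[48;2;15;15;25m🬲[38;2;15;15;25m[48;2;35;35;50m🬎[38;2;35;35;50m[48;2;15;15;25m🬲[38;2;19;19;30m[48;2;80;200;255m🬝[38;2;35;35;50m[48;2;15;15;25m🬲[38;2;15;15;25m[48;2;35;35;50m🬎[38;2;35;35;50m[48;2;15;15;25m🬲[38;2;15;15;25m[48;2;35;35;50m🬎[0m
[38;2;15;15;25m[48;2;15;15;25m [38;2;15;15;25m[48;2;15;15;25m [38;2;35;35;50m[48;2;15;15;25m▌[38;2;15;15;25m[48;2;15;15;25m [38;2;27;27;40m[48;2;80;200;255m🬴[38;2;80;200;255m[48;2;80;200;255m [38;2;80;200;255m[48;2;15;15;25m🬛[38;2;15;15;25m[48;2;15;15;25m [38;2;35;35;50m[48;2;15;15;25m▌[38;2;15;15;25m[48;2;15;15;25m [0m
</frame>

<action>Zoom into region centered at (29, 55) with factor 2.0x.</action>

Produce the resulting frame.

<frame>
[38;2;15;15;25m[48;2;15;15;25m [38;2;80;200;255m[48;2;15;15;25m🬊[38;2;80;200;255m[48;2;15;15;25m🬝[38;2;80;200;255m[48;2;15;15;25m🬀[38;2;35;35;50m[48;2;15;15;25m▌[38;2;15;15;25m[48;2;80;200;255m🬬[38;2;35;35;50m[48;2;15;15;25m▌[38;2;15;15;25m[48;2;15;15;25m [38;2;35;35;50m[48;2;15;15;25m▌[38;2;15;15;25m[48;2;15;15;25m [0m
[38;2;35;35;50m[48;2;15;15;25m🬂[38;2;35;35;50m[48;2;15;15;25m🬂[38;2;35;35;50m[48;2;15;15;25m🬕[38;2;35;35;50m[48;2;15;15;25m🬂[38;2;35;35;50m[48;2;80;200;255m🬐[38;2;80;200;255m[48;2;80;200;255m [38;2;80;200;255m[48;2;30;30;43m🬢[38;2;80;200;255m[48;2;28;28;41m🬱[38;2;35;35;50m[48;2;15;15;25m🬕[38;2;35;35;50m[48;2;15;15;25m🬂[0m
[38;2;15;15;25m[48;2;35;35;50m🬰[38;2;15;15;25m[48;2;35;35;50m🬰[38;2;35;35;50m[48;2;15;15;25m🬛[38;2;15;15;25m[48;2;35;35;50m🬰[38;2;35;35;50m[48;2;15;15;25m🬛[38;2;80;200;255m[48;2;20;20;31m🬈[38;2;80;200;255m[48;2;80;200;255m [38;2;80;200;255m[48;2;15;15;25m🬝[38;2;80;200;255m[48;2;27;27;40m🬀[38;2;15;15;25m[48;2;35;35;50m🬰[0m
[38;2;15;15;25m[48;2;35;35;50m🬎[38;2;15;15;25m[48;2;35;35;50m🬎[38;2;35;35;50m[48;2;15;15;25m🬲[38;2;15;15;25m[48;2;35;35;50m🬎[38;2;35;35;50m[48;2;15;15;25m🬲[38;2;15;15;25m[48;2;35;35;50m🬎[38;2;80;200;255m[48;2;31;31;45m🬁[38;2;15;15;25m[48;2;35;35;50m🬎[38;2;35;35;50m[48;2;15;15;25m🬲[38;2;15;15;25m[48;2;35;35;50m🬎[0m
[38;2;15;15;25m[48;2;15;15;25m [38;2;15;15;25m[48;2;15;15;25m [38;2;35;35;50m[48;2;15;15;25m▌[38;2;15;15;25m[48;2;15;15;25m [38;2;35;35;50m[48;2;15;15;25m▌[38;2;15;15;25m[48;2;15;15;25m [38;2;35;35;50m[48;2;15;15;25m▌[38;2;15;15;25m[48;2;15;15;25m [38;2;35;35;50m[48;2;15;15;25m▌[38;2;15;15;25m[48;2;15;15;25m [0m
</frame>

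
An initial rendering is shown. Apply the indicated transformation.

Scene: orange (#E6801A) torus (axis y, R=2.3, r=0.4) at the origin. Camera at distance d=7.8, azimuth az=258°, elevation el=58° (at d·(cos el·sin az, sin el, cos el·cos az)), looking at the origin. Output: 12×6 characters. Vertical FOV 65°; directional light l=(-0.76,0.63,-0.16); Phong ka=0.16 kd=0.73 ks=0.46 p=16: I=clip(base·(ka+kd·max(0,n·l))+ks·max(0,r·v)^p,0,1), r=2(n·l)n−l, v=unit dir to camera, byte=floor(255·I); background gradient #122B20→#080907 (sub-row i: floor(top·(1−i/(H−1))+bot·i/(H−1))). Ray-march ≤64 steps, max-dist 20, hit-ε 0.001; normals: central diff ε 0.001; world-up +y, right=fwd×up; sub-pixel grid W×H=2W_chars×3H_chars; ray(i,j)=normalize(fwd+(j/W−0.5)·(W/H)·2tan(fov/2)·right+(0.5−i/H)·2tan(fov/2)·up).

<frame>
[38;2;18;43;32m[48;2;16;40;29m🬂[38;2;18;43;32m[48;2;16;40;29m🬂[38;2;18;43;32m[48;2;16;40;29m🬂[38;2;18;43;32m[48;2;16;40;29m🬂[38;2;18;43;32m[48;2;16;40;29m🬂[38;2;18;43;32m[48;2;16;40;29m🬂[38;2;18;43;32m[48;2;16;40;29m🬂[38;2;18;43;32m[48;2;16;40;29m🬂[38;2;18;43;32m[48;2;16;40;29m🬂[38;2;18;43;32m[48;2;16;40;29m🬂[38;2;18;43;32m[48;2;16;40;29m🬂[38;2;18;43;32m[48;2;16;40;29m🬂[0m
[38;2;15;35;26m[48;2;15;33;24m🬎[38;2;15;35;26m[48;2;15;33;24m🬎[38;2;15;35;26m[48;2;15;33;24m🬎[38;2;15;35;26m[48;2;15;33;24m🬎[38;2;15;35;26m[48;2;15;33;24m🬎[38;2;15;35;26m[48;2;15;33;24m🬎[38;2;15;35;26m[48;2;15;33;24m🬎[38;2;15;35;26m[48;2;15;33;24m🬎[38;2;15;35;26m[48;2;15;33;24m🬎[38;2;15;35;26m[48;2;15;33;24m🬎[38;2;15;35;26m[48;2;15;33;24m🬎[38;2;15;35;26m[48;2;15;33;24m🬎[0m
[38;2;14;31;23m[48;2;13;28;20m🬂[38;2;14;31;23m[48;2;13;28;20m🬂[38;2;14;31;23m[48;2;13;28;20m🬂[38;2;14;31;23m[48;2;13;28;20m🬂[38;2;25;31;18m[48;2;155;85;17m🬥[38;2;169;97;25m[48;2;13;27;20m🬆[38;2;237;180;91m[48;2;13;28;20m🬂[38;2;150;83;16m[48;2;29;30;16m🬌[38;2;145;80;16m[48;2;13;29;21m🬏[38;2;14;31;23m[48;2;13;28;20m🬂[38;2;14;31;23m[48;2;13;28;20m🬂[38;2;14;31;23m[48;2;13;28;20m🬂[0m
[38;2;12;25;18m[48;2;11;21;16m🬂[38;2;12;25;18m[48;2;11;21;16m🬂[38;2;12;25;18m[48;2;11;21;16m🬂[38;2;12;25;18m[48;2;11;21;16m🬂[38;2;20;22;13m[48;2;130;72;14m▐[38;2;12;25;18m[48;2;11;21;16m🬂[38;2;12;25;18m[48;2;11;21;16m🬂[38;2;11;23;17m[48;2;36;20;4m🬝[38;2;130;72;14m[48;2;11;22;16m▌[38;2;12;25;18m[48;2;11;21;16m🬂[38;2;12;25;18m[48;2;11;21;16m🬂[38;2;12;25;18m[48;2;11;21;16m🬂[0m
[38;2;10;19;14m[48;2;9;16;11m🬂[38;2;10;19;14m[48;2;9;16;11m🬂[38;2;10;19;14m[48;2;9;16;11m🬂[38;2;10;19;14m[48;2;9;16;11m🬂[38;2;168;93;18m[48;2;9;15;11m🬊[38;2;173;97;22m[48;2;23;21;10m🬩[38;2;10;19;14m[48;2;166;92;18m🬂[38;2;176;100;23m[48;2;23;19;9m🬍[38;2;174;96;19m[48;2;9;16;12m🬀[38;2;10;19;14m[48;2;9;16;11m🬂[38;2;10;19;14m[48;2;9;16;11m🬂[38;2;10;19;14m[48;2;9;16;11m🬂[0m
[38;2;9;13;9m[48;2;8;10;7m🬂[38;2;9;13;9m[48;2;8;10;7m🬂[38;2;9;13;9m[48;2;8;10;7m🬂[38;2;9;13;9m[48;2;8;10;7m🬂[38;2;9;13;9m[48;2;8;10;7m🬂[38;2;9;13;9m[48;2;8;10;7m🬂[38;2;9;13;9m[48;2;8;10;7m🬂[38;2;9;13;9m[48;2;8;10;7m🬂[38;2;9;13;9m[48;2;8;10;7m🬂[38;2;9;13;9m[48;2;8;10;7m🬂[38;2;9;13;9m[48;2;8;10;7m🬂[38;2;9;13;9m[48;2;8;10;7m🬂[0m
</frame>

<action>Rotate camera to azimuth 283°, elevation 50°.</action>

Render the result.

<frame>
[38;2;18;43;32m[48;2;16;40;29m🬂[38;2;18;43;32m[48;2;16;40;29m🬂[38;2;18;43;32m[48;2;16;40;29m🬂[38;2;18;43;32m[48;2;16;40;29m🬂[38;2;18;43;32m[48;2;16;40;29m🬂[38;2;18;43;32m[48;2;16;40;29m🬂[38;2;18;43;32m[48;2;16;40;29m🬂[38;2;18;43;32m[48;2;16;40;29m🬂[38;2;18;43;32m[48;2;16;40;29m🬂[38;2;18;43;32m[48;2;16;40;29m🬂[38;2;18;43;32m[48;2;16;40;29m🬂[38;2;18;43;32m[48;2;16;40;29m🬂[0m
[38;2;15;35;26m[48;2;15;33;24m🬎[38;2;15;35;26m[48;2;15;33;24m🬎[38;2;15;35;26m[48;2;15;33;24m🬎[38;2;15;35;26m[48;2;15;33;24m🬎[38;2;15;35;26m[48;2;15;33;24m🬎[38;2;15;35;26m[48;2;15;33;24m🬎[38;2;15;35;26m[48;2;15;33;24m🬎[38;2;15;35;26m[48;2;15;33;24m🬎[38;2;15;35;26m[48;2;15;33;24m🬎[38;2;15;35;26m[48;2;15;33;24m🬎[38;2;15;35;26m[48;2;15;33;24m🬎[38;2;15;35;26m[48;2;15;33;24m🬎[0m
[38;2;14;31;23m[48;2;13;28;20m🬂[38;2;14;31;23m[48;2;13;28;20m🬂[38;2;14;31;23m[48;2;13;28;20m🬂[38;2;14;31;23m[48;2;13;28;20m🬂[38;2;20;28;17m[48;2;138;76;15m🬥[38;2;142;79;16m[48;2;28;31;17m🬅[38;2;150;83;16m[48;2;13;27;20m🬊[38;2;169;94;18m[48;2;13;29;22m🬩[38;2;154;85;17m[48;2;13;29;21m🬏[38;2;14;31;23m[48;2;13;28;20m🬂[38;2;14;31;23m[48;2;13;28;20m🬂[38;2;14;31;23m[48;2;13;28;20m🬂[0m
[38;2;12;25;18m[48;2;11;21;16m🬂[38;2;12;25;18m[48;2;11;21;16m🬂[38;2;12;25;18m[48;2;11;21;16m🬂[38;2;165;91;18m[48;2;11;22;16m🬇[38;2;38;29;12m[48;2;136;75;15m🬨[38;2;12;25;18m[48;2;11;21;16m🬂[38;2;12;25;18m[48;2;11;21;16m🬂[38;2;11;23;17m[48;2;85;47;9m🬝[38;2;143;79;15m[48;2;32;28;13m▌[38;2;12;25;18m[48;2;11;21;16m🬂[38;2;12;25;18m[48;2;11;21;16m🬂[38;2;12;25;18m[48;2;11;21;16m🬂[0m
[38;2;10;19;14m[48;2;9;16;11m🬂[38;2;10;19;14m[48;2;9;16;11m🬂[38;2;10;19;14m[48;2;9;16;11m🬂[38;2;10;19;14m[48;2;9;16;11m🬂[38;2;183;101;20m[48;2;9;15;11m🬊[38;2;240;170;82m[48;2;43;29;9m🬋[38;2;199;118;35m[48;2;20;19;10m🬋[38;2;145;80;16m[48;2;9;15;11m🬎[38;2;129;72;14m[48;2;9;16;12m🬀[38;2;10;19;14m[48;2;9;16;11m🬂[38;2;10;19;14m[48;2;9;16;11m🬂[38;2;10;19;14m[48;2;9;16;11m🬂[0m
[38;2;9;13;9m[48;2;8;10;7m🬂[38;2;9;13;9m[48;2;8;10;7m🬂[38;2;9;13;9m[48;2;8;10;7m🬂[38;2;9;13;9m[48;2;8;10;7m🬂[38;2;9;13;9m[48;2;8;10;7m🬂[38;2;9;13;9m[48;2;8;10;7m🬂[38;2;9;13;9m[48;2;8;10;7m🬂[38;2;9;13;9m[48;2;8;10;7m🬂[38;2;9;13;9m[48;2;8;10;7m🬂[38;2;9;13;9m[48;2;8;10;7m🬂[38;2;9;13;9m[48;2;8;10;7m🬂[38;2;9;13;9m[48;2;8;10;7m🬂[0m
</frame>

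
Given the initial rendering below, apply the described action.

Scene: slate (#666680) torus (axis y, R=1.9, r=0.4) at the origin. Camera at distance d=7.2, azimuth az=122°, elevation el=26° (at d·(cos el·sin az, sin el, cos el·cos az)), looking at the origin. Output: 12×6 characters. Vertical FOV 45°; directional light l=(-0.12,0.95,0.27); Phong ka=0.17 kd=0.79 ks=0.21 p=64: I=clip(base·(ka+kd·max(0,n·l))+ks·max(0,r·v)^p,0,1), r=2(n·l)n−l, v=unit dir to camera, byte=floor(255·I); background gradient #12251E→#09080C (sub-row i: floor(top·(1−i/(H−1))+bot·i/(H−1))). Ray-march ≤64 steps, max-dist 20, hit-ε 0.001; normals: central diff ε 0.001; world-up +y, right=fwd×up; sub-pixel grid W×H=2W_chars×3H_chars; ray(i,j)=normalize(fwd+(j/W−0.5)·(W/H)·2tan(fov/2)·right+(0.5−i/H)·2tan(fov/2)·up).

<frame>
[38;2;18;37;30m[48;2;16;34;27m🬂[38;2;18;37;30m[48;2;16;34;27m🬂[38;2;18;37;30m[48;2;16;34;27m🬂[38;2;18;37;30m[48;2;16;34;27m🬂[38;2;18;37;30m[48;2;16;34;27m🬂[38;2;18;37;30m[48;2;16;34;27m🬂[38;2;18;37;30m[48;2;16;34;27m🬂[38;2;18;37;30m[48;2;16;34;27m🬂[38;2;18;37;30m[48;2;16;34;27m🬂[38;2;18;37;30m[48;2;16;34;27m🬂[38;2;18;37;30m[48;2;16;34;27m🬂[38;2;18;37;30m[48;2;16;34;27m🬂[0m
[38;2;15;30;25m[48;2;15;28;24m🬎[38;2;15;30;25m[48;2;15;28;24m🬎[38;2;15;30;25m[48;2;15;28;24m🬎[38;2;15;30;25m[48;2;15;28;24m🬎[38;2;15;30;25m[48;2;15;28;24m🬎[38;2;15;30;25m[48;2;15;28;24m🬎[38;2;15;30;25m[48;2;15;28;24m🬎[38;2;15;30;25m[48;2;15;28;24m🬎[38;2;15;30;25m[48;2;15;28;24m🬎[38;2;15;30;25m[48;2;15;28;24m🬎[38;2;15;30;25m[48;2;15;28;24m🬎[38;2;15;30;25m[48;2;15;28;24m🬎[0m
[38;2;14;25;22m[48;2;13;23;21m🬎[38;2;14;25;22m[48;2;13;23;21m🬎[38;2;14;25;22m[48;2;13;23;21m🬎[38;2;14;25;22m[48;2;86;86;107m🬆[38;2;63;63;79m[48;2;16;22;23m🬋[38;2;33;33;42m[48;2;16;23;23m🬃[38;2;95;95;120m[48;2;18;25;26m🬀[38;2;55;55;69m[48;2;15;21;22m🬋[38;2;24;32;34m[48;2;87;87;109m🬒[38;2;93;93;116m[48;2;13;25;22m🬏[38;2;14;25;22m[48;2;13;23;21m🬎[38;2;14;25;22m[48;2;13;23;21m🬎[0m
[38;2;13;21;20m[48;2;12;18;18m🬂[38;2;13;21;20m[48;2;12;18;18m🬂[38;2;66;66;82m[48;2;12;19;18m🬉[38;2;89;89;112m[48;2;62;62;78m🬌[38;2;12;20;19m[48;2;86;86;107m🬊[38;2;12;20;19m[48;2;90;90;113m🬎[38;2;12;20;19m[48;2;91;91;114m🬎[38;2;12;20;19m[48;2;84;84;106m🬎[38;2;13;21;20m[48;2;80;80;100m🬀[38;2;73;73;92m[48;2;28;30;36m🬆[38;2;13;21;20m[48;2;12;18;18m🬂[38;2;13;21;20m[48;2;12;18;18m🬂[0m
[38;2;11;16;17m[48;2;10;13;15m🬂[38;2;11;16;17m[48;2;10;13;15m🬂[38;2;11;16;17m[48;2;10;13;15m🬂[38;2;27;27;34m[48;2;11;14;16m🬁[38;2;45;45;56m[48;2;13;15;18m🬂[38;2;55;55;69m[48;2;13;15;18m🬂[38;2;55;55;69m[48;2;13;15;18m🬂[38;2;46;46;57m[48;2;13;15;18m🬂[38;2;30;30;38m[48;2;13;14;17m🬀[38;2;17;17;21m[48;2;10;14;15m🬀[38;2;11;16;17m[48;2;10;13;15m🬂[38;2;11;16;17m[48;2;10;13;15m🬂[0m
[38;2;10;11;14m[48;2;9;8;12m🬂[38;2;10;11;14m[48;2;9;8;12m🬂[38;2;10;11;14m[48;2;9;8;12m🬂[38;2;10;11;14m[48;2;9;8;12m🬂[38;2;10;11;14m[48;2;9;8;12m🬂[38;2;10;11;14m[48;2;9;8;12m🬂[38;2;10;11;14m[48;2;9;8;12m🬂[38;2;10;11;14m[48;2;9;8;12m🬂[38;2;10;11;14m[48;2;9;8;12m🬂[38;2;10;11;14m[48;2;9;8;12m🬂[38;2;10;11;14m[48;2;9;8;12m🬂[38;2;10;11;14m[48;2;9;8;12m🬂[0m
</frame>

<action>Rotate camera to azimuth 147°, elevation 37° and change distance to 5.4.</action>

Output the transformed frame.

<frame>
[38;2;18;37;30m[48;2;16;34;27m🬂[38;2;18;37;30m[48;2;16;34;27m🬂[38;2;18;37;30m[48;2;16;34;27m🬂[38;2;18;37;30m[48;2;16;34;27m🬂[38;2;18;37;30m[48;2;16;34;27m🬂[38;2;18;37;30m[48;2;16;34;27m🬂[38;2;18;37;30m[48;2;16;34;27m🬂[38;2;18;37;30m[48;2;16;34;27m🬂[38;2;18;37;30m[48;2;16;34;27m🬂[38;2;18;37;30m[48;2;16;34;27m🬂[38;2;18;37;30m[48;2;16;34;27m🬂[38;2;18;37;30m[48;2;16;34;27m🬂[0m
[38;2;15;30;25m[48;2;15;28;24m🬎[38;2;15;30;25m[48;2;15;28;24m🬎[38;2;15;30;25m[48;2;15;28;24m🬎[38;2;15;30;25m[48;2;95;95;119m🬝[38;2;15;30;25m[48;2;83;83;103m🬎[38;2;15;30;25m[48;2;60;60;75m🬎[38;2;15;30;25m[48;2;56;56;70m🬎[38;2;15;30;25m[48;2;77;77;95m🬎[38;2;15;30;25m[48;2;91;91;114m🬎[38;2;15;30;25m[48;2;15;28;24m🬎[38;2;15;30;25m[48;2;15;28;24m🬎[38;2;15;30;25m[48;2;15;28;24m🬎[0m
[38;2;14;25;22m[48;2;13;23;21m🬎[38;2;13;25;22m[48;2;78;78;98m🬝[38;2;14;26;23m[48;2;87;87;110m🬀[38;2;73;73;92m[48;2;29;29;36m🬆[38;2;46;46;58m[48;2;17;21;23m🬀[38;2;17;17;21m[48;2;13;24;21m🬂[38;2;17;17;21m[48;2;13;24;21m🬂[38;2;29;29;36m[48;2;14;21;21m🬁[38;2;61;61;77m[48;2;21;23;27m🬂[38;2;83;83;104m[48;2;46;46;58m🬬[38;2;14;25;22m[48;2;85;85;107m🬊[38;2;14;25;22m[48;2;13;23;21m🬎[0m
[38;2;13;21;20m[48;2;12;18;18m🬂[38;2;84;84;105m[48;2;12;19;19m▐[38;2;79;79;100m[48;2;93;93;116m🬉[38;2;75;75;95m[48;2;13;18;19m🬏[38;2;13;21;20m[48;2;12;18;18m🬂[38;2;13;21;20m[48;2;12;18;18m🬂[38;2;13;21;20m[48;2;12;18;18m🬂[38;2;13;21;20m[48;2;12;18;18m🬂[38;2;13;21;20m[48;2;12;18;18m🬂[38;2;14;18;20m[48;2;85;85;107m🬄[38;2;91;91;114m[48;2;79;79;99m🬕[38;2;13;21;20m[48;2;12;18;18m🬂[0m
[38;2;11;16;17m[48;2;10;13;15m🬂[38;2;51;51;64m[48;2;10;14;15m🬉[38;2;84;84;105m[48;2;53;53;67m🬊[38;2;91;91;114m[48;2;74;74;93m🬎[38;2;11;16;17m[48;2;94;94;117m🬂[38;2;11;15;16m[48;2;96;96;119m🬊[38;2;11;15;16m[48;2;94;94;117m🬎[38;2;11;16;17m[48;2;94;94;117m🬂[38;2;11;16;17m[48;2;88;88;110m🬀[38;2;87;87;110m[48;2;61;61;77m🬎[38;2;67;67;84m[48;2;26;27;33m🬆[38;2;11;16;17m[48;2;10;13;15m🬂[0m
[38;2;10;11;14m[48;2;9;8;12m🬂[38;2;10;11;14m[48;2;9;8;12m🬂[38;2;27;27;34m[48;2;9;9;12m🬁[38;2;49;49;62m[48;2;14;14;18m🬂[38;2;65;65;82m[48;2;27;27;33m🬂[38;2;59;59;74m[48;2;17;17;21m🬎[38;2;60;60;76m[48;2;17;17;21m🬎[38;2;60;60;76m[48;2;24;24;30m🬆[38;2;57;57;71m[48;2;19;19;24m🬂[38;2;41;41;52m[48;2;13;13;17m🬀[38;2;10;11;14m[48;2;9;8;12m🬂[38;2;10;11;14m[48;2;9;8;12m🬂[0m
</frame>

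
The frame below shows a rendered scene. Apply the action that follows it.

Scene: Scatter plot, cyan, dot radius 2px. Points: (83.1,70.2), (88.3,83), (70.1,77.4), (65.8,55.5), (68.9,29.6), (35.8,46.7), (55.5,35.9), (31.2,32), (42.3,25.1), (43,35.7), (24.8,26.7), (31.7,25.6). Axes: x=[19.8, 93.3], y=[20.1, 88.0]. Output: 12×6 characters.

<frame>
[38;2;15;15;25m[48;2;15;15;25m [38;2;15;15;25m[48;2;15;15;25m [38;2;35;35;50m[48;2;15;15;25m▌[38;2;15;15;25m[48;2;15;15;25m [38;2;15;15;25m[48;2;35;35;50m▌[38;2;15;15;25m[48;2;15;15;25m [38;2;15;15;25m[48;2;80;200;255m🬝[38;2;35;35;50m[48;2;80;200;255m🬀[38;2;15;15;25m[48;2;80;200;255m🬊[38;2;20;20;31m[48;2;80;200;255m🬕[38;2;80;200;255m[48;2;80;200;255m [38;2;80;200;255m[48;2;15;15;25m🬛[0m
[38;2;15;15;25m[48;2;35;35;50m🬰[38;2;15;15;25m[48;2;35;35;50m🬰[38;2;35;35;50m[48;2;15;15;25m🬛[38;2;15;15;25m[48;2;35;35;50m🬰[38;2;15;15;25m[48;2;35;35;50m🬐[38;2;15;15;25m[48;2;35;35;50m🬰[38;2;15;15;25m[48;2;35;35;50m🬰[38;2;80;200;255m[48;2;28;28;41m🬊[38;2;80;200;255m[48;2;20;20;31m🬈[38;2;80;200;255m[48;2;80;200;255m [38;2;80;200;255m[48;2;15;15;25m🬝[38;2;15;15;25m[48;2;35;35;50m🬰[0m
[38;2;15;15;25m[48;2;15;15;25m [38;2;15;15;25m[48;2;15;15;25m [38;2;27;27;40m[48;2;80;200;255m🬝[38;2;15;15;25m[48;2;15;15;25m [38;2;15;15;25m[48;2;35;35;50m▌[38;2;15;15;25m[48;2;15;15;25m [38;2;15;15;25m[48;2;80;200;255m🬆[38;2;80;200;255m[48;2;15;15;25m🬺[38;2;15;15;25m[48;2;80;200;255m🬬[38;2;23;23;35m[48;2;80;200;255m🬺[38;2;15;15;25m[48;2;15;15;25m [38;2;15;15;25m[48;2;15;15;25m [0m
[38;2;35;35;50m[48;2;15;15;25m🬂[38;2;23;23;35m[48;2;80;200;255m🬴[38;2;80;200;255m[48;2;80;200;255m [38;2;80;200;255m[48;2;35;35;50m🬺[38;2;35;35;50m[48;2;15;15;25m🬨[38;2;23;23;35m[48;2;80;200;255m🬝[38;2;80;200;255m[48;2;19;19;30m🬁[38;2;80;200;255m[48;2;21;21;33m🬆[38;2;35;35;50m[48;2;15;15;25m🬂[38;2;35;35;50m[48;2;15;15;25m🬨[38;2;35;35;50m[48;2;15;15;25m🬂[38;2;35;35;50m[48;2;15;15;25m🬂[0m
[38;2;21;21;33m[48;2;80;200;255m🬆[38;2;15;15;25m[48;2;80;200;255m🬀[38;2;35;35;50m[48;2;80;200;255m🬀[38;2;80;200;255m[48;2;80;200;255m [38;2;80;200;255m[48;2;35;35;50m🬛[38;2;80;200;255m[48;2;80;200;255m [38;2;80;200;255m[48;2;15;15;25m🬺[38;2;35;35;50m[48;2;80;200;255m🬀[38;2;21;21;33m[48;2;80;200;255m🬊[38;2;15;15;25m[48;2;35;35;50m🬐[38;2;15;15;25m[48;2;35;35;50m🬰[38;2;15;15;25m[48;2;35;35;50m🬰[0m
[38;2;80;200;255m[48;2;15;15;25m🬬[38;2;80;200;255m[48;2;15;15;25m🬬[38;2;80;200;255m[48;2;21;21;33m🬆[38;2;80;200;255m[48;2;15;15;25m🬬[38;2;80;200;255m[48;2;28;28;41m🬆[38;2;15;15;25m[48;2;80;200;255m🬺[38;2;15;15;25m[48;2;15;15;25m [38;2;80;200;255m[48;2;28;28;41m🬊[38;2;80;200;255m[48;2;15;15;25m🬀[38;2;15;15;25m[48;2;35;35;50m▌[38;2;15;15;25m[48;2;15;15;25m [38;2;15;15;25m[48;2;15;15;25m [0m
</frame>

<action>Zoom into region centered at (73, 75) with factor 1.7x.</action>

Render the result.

<frame>
[38;2;15;15;25m[48;2;15;15;25m [38;2;15;15;25m[48;2;15;15;25m [38;2;35;35;50m[48;2;15;15;25m▌[38;2;15;15;25m[48;2;15;15;25m [38;2;15;15;25m[48;2;35;35;50m▌[38;2;15;15;25m[48;2;15;15;25m [38;2;15;15;25m[48;2;15;15;25m [38;2;35;35;50m[48;2;15;15;25m▌[38;2;15;15;25m[48;2;15;15;25m [38;2;15;15;25m[48;2;35;35;50m▌[38;2;15;15;25m[48;2;15;15;25m [38;2;15;15;25m[48;2;15;15;25m [0m
[38;2;15;15;25m[48;2;35;35;50m🬰[38;2;15;15;25m[48;2;35;35;50m🬰[38;2;35;35;50m[48;2;15;15;25m🬛[38;2;15;15;25m[48;2;35;35;50m🬰[38;2;27;27;40m[48;2;80;200;255m🬝[38;2;15;15;25m[48;2;35;35;50m🬰[38;2;15;15;25m[48;2;35;35;50m🬰[38;2;35;35;50m[48;2;15;15;25m🬛[38;2;23;23;35m[48;2;80;200;255m🬝[38;2;15;15;25m[48;2;80;200;255m🬀[38;2;21;21;33m[48;2;80;200;255m🬊[38;2;15;15;25m[48;2;35;35;50m🬰[0m
[38;2;15;15;25m[48;2;15;15;25m [38;2;15;15;25m[48;2;15;15;25m [38;2;35;35;50m[48;2;15;15;25m▌[38;2;15;15;25m[48;2;80;200;255m🬴[38;2;80;200;255m[48;2;80;200;255m [38;2;80;200;255m[48;2;15;15;25m🬛[38;2;15;15;25m[48;2;15;15;25m [38;2;35;35;50m[48;2;15;15;25m▌[38;2;15;15;25m[48;2;80;200;255m🬬[38;2;80;200;255m[48;2;21;21;33m🬊[38;2;80;200;255m[48;2;15;15;25m🬀[38;2;15;15;25m[48;2;15;15;25m [0m
[38;2;35;35;50m[48;2;15;15;25m🬂[38;2;35;35;50m[48;2;15;15;25m🬂[38;2;35;35;50m[48;2;15;15;25m🬕[38;2;35;35;50m[48;2;15;15;25m🬂[38;2;80;200;255m[48;2;27;27;40m🬁[38;2;35;35;50m[48;2;15;15;25m🬂[38;2;35;35;50m[48;2;15;15;25m🬂[38;2;35;35;50m[48;2;80;200;255m🬐[38;2;80;200;255m[48;2;80;200;255m [38;2;80;200;255m[48;2;31;31;45m🬃[38;2;35;35;50m[48;2;15;15;25m🬂[38;2;35;35;50m[48;2;15;15;25m🬂[0m
[38;2;15;15;25m[48;2;35;35;50m🬰[38;2;15;15;25m[48;2;35;35;50m🬰[38;2;35;35;50m[48;2;15;15;25m🬛[38;2;23;23;35m[48;2;80;200;255m🬝[38;2;15;15;25m[48;2;35;35;50m🬐[38;2;15;15;25m[48;2;35;35;50m🬰[38;2;15;15;25m[48;2;35;35;50m🬰[38;2;35;35;50m[48;2;15;15;25m🬛[38;2;80;200;255m[48;2;23;23;35m🬀[38;2;15;15;25m[48;2;35;35;50m🬐[38;2;15;15;25m[48;2;35;35;50m🬰[38;2;15;15;25m[48;2;35;35;50m🬰[0m
[38;2;15;15;25m[48;2;15;15;25m [38;2;15;15;25m[48;2;15;15;25m [38;2;27;27;40m[48;2;80;200;255m🬴[38;2;80;200;255m[48;2;80;200;255m [38;2;80;200;255m[48;2;35;35;50m🬛[38;2;15;15;25m[48;2;15;15;25m [38;2;15;15;25m[48;2;15;15;25m [38;2;35;35;50m[48;2;15;15;25m▌[38;2;15;15;25m[48;2;15;15;25m [38;2;15;15;25m[48;2;35;35;50m▌[38;2;15;15;25m[48;2;15;15;25m [38;2;15;15;25m[48;2;15;15;25m [0m
</frame>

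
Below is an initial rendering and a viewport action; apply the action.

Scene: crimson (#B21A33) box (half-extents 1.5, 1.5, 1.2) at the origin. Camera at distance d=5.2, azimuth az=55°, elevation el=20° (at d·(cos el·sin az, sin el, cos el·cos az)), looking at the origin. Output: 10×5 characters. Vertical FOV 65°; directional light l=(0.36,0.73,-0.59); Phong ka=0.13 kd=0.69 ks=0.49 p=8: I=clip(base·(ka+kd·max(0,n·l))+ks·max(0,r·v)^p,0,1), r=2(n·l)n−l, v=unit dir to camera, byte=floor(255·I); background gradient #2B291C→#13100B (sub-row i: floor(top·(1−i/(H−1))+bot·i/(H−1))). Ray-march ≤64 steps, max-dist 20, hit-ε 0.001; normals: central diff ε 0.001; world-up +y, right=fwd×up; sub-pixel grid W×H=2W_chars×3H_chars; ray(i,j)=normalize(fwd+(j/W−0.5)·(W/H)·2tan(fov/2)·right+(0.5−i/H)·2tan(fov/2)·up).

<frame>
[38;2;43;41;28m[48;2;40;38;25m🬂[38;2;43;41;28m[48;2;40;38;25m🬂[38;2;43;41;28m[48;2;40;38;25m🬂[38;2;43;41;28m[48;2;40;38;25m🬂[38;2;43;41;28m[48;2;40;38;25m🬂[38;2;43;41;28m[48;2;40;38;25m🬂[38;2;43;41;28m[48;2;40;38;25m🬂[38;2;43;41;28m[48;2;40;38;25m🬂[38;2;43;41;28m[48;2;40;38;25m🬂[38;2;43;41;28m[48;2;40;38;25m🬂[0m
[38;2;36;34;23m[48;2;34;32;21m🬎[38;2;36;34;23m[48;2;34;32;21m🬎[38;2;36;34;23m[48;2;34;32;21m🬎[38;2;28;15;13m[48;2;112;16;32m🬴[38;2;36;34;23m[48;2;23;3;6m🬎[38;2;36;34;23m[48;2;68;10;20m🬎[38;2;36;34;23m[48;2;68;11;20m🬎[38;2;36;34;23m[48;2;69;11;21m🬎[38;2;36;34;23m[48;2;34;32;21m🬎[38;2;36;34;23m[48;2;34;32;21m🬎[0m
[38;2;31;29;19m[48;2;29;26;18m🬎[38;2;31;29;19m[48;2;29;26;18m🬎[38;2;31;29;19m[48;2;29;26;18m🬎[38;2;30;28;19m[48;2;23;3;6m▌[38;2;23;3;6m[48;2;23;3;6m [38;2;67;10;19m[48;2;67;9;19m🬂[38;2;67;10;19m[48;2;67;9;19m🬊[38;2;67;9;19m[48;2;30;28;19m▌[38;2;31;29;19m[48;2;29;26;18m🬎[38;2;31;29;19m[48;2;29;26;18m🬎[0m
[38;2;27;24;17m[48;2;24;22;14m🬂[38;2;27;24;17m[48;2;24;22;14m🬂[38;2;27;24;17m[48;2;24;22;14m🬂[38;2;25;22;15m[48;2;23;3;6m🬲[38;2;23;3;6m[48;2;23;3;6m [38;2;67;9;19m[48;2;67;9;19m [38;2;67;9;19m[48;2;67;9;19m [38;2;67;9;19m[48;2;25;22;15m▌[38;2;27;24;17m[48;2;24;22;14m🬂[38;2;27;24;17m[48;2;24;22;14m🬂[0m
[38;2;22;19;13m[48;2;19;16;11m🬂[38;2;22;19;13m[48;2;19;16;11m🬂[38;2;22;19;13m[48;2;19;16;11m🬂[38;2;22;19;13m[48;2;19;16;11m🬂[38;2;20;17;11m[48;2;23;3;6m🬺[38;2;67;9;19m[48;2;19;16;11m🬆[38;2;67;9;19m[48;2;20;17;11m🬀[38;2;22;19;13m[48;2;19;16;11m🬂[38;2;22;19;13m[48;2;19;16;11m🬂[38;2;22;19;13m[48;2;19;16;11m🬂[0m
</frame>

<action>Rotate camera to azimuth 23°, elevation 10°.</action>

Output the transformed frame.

<frame>
[38;2;43;41;28m[48;2;40;38;25m🬂[38;2;43;41;28m[48;2;40;38;25m🬂[38;2;43;41;28m[48;2;40;38;25m🬂[38;2;43;41;28m[48;2;40;38;25m🬂[38;2;43;41;28m[48;2;40;38;25m🬂[38;2;43;41;28m[48;2;40;38;25m🬂[38;2;43;41;28m[48;2;40;38;25m🬂[38;2;43;41;28m[48;2;40;38;25m🬂[38;2;43;41;28m[48;2;40;38;25m🬂[38;2;43;41;28m[48;2;40;38;25m🬂[0m
[38;2;36;34;23m[48;2;34;32;21m🬎[38;2;36;34;23m[48;2;34;32;21m🬎[38;2;36;34;23m[48;2;34;32;21m🬎[38;2;37;35;24m[48;2;23;3;6m🬂[38;2;37;35;24m[48;2;23;3;6m🬂[38;2;37;35;24m[48;2;23;3;6m🬂[38;2;37;35;24m[48;2;23;3;6m🬂[38;2;36;34;23m[48;2;34;32;21m🬎[38;2;36;34;23m[48;2;34;32;21m🬎[38;2;36;34;23m[48;2;34;32;21m🬎[0m
[38;2;31;29;19m[48;2;29;26;18m🬎[38;2;31;29;19m[48;2;29;26;18m🬎[38;2;31;29;19m[48;2;29;26;18m🬎[38;2;23;3;6m[48;2;23;3;6m [38;2;23;3;6m[48;2;23;3;6m [38;2;23;3;6m[48;2;23;3;6m [38;2;23;3;6m[48;2;23;3;6m [38;2;31;29;19m[48;2;29;26;18m🬎[38;2;31;29;19m[48;2;29;26;18m🬎[38;2;31;29;19m[48;2;29;26;18m🬎[0m
[38;2;27;24;17m[48;2;24;22;14m🬂[38;2;27;24;17m[48;2;24;22;14m🬂[38;2;27;24;17m[48;2;24;22;14m🬂[38;2;23;3;6m[48;2;23;3;6m [38;2;23;3;6m[48;2;23;3;6m [38;2;23;3;6m[48;2;23;3;6m [38;2;23;3;6m[48;2;67;9;19m🬕[38;2;27;24;17m[48;2;24;22;14m🬂[38;2;27;24;17m[48;2;24;22;14m🬂[38;2;27;24;17m[48;2;24;22;14m🬂[0m
[38;2;22;19;13m[48;2;19;16;11m🬂[38;2;22;19;13m[48;2;19;16;11m🬂[38;2;22;19;13m[48;2;19;16;11m🬂[38;2;22;19;13m[48;2;19;16;11m🬂[38;2;20;17;11m[48;2;23;3;6m🬺[38;2;23;3;6m[48;2;19;16;11m🬂[38;2;67;9;19m[48;2;20;13;10m🬁[38;2;22;19;13m[48;2;19;16;11m🬂[38;2;22;19;13m[48;2;19;16;11m🬂[38;2;22;19;13m[48;2;19;16;11m🬂[0m
</frame>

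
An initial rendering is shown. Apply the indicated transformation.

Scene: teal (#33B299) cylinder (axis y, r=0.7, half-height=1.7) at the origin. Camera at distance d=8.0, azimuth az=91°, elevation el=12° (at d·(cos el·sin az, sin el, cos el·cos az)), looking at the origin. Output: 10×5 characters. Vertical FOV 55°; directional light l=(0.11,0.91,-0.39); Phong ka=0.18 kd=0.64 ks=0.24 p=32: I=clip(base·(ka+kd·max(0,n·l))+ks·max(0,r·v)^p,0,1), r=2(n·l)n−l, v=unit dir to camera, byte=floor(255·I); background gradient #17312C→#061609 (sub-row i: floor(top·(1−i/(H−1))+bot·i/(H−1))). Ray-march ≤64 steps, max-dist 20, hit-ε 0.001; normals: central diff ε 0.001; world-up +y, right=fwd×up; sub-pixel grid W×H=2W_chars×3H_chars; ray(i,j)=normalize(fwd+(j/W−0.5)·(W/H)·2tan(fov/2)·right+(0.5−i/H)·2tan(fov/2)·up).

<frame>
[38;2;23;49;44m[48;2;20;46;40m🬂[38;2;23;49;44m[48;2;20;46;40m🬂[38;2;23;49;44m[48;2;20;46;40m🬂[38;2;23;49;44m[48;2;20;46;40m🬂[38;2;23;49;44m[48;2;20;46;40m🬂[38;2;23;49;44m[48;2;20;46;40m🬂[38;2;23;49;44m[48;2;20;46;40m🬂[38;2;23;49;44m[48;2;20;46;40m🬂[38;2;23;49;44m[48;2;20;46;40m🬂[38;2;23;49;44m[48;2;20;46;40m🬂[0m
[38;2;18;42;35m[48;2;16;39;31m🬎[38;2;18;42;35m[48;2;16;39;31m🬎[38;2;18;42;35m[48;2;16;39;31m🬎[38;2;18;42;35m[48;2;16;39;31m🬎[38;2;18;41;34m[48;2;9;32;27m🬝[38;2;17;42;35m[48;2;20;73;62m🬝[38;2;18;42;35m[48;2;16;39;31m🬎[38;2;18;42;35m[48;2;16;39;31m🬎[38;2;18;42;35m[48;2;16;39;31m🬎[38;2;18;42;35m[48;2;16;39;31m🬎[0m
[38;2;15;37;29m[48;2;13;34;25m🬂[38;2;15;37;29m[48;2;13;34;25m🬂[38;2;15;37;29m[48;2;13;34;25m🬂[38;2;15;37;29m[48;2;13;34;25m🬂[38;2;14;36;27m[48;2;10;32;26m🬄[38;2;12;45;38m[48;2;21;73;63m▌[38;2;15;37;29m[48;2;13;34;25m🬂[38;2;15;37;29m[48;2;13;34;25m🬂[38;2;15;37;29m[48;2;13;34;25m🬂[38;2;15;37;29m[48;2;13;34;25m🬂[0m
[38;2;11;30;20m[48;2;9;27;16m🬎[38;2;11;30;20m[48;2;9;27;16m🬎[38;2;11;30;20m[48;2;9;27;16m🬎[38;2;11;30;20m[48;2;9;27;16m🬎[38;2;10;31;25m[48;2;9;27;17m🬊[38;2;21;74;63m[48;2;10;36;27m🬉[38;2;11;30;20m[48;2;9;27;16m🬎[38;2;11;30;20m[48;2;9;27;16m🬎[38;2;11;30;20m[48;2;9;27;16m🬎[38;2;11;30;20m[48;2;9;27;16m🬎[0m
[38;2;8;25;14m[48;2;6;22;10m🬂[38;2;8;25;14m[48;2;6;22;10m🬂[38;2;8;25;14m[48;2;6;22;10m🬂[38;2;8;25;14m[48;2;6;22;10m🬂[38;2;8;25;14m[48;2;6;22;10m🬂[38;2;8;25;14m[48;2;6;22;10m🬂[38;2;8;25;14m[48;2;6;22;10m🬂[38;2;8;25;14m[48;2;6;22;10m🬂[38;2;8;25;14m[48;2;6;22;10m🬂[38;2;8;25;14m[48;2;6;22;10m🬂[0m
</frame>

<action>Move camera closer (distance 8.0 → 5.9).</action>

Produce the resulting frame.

<frame>
[38;2;23;49;44m[48;2;20;46;40m🬂[38;2;23;49;44m[48;2;20;46;40m🬂[38;2;23;49;44m[48;2;20;46;40m🬂[38;2;23;49;44m[48;2;20;46;40m🬂[38;2;23;49;44m[48;2;20;46;40m🬂[38;2;23;49;44m[48;2;20;46;40m🬂[38;2;23;49;44m[48;2;20;46;40m🬂[38;2;23;49;44m[48;2;20;46;40m🬂[38;2;23;49;44m[48;2;20;46;40m🬂[38;2;23;49;44m[48;2;20;46;40m🬂[0m
[38;2;18;42;35m[48;2;16;39;31m🬎[38;2;18;42;35m[48;2;16;39;31m🬎[38;2;18;42;35m[48;2;16;39;31m🬎[38;2;18;42;35m[48;2;16;39;31m🬎[38;2;18;41;34m[48;2;9;32;27m🬕[38;2;15;44;37m[48;2;18;65;56m🬕[38;2;18;42;35m[48;2;16;39;31m🬎[38;2;18;42;35m[48;2;16;39;31m🬎[38;2;18;42;35m[48;2;16;39;31m🬎[38;2;18;42;35m[48;2;16;39;31m🬎[0m
[38;2;15;37;29m[48;2;13;34;25m🬂[38;2;15;37;29m[48;2;13;34;25m🬂[38;2;15;37;29m[48;2;13;34;25m🬂[38;2;15;37;29m[48;2;13;34;25m🬂[38;2;14;36;27m[48;2;10;32;26m🬄[38;2;12;45;38m[48;2;18;66;56m▌[38;2;15;37;29m[48;2;13;34;25m🬂[38;2;15;37;29m[48;2;13;34;25m🬂[38;2;15;37;29m[48;2;13;34;25m🬂[38;2;15;37;29m[48;2;13;34;25m🬂[0m
[38;2;11;30;20m[48;2;9;27;16m🬎[38;2;11;30;20m[48;2;9;27;16m🬎[38;2;11;30;20m[48;2;9;27;16m🬎[38;2;11;30;20m[48;2;9;27;16m🬎[38;2;9;31;25m[48;2;9;28;17m🬨[38;2;12;45;38m[48;2;19;66;57m▌[38;2;11;30;20m[48;2;9;27;16m🬎[38;2;11;30;20m[48;2;9;27;16m🬎[38;2;11;30;20m[48;2;9;27;16m🬎[38;2;11;30;20m[48;2;9;27;16m🬎[0m
[38;2;8;25;14m[48;2;6;22;10m🬂[38;2;8;25;14m[48;2;6;22;10m🬂[38;2;8;25;14m[48;2;6;22;10m🬂[38;2;8;25;14m[48;2;6;22;10m🬂[38;2;9;32;27m[48;2;6;23;10m🬁[38;2;15;56;48m[48;2;6;22;10m🬂[38;2;8;25;14m[48;2;6;22;10m🬂[38;2;8;25;14m[48;2;6;22;10m🬂[38;2;8;25;14m[48;2;6;22;10m🬂[38;2;8;25;14m[48;2;6;22;10m🬂[0m
</frame>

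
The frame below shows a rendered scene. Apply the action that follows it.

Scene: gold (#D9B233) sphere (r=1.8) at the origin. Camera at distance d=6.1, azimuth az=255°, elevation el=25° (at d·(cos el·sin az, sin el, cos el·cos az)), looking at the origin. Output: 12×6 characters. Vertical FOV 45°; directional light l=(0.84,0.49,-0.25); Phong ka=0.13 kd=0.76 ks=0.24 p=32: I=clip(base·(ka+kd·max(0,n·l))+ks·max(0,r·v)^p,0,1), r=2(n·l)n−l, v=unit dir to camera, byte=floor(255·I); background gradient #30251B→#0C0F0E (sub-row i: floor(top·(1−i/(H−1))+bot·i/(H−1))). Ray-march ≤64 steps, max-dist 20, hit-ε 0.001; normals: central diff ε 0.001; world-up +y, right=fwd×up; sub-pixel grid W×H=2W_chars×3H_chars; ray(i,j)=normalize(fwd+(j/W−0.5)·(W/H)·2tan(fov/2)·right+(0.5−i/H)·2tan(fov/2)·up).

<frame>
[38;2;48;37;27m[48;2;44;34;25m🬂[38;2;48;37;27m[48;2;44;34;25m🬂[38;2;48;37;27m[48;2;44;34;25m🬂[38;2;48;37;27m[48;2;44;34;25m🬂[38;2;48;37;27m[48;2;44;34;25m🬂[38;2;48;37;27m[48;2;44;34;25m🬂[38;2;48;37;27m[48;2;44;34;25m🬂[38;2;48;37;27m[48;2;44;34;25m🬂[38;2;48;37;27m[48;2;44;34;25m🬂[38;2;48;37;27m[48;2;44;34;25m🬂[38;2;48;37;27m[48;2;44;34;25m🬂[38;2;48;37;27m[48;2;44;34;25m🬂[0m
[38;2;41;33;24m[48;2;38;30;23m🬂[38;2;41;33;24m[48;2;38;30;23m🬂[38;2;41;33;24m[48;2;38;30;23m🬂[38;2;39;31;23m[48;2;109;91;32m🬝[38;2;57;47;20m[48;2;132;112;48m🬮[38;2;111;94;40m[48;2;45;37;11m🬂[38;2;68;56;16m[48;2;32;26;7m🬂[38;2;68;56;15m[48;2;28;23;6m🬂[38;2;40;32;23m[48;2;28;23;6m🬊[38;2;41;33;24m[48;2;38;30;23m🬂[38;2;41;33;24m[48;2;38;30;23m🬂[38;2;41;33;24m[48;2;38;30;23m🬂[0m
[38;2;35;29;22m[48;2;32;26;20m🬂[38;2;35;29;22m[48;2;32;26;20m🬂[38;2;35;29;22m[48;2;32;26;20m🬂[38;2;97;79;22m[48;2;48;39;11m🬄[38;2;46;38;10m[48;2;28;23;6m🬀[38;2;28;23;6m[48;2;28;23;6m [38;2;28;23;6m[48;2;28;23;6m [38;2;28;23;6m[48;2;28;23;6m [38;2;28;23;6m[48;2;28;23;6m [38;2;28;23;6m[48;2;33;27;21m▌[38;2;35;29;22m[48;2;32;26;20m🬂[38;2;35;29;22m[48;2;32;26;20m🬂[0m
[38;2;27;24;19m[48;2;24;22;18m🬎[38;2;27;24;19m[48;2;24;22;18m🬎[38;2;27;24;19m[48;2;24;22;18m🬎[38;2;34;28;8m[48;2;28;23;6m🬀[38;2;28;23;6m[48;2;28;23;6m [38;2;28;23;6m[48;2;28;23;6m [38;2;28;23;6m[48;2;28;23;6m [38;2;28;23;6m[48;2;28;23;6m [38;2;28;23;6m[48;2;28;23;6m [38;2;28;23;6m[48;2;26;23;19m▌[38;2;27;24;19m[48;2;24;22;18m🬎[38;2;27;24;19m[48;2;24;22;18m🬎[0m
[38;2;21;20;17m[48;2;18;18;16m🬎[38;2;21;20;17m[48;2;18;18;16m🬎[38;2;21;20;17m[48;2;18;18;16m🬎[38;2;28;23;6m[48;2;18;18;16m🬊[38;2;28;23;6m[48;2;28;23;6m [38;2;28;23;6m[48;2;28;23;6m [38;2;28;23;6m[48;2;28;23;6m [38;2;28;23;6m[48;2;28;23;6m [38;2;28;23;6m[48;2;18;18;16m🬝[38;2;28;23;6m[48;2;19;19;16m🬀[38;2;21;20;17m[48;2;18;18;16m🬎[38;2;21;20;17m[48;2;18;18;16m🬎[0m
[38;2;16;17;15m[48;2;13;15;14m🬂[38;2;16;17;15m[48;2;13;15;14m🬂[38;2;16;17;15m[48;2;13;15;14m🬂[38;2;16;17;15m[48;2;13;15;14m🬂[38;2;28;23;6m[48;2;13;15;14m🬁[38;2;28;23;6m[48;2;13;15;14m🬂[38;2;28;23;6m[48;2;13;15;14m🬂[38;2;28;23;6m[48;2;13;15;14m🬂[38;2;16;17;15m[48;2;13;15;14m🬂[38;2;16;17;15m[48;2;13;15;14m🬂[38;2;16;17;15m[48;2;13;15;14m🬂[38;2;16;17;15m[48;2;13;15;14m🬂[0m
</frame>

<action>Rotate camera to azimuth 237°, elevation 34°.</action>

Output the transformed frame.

<frame>
[38;2;48;37;27m[48;2;44;34;25m🬂[38;2;48;37;27m[48;2;44;34;25m🬂[38;2;48;37;27m[48;2;44;34;25m🬂[38;2;48;37;27m[48;2;44;34;25m🬂[38;2;48;37;27m[48;2;44;34;25m🬂[38;2;48;37;27m[48;2;44;34;25m🬂[38;2;48;37;27m[48;2;44;34;25m🬂[38;2;48;37;27m[48;2;44;34;25m🬂[38;2;48;37;27m[48;2;44;34;25m🬂[38;2;48;37;27m[48;2;44;34;25m🬂[38;2;48;37;27m[48;2;44;34;25m🬂[38;2;48;37;27m[48;2;44;34;25m🬂[0m
[38;2;41;33;24m[48;2;38;30;23m🬂[38;2;41;33;24m[48;2;38;30;23m🬂[38;2;41;33;24m[48;2;38;30;23m🬂[38;2;39;31;23m[48;2;145;119;34m🬝[38;2;78;65;32m[48;2;161;136;56m🬟[38;2;117;96;29m[48;2;78;64;18m🬆[38;2;84;69;19m[48;2;52;42;11m🬆[38;2;72;59;16m[48;2;36;29;8m🬂[38;2;40;32;23m[48;2;28;23;6m🬊[38;2;41;33;24m[48;2;38;30;23m🬂[38;2;41;33;24m[48;2;38;30;23m🬂[38;2;41;33;24m[48;2;38;30;23m🬂[0m
[38;2;35;29;22m[48;2;32;26;20m🬂[38;2;35;29;22m[48;2;32;26;20m🬂[38;2;35;29;22m[48;2;32;26;20m🬂[38;2;140;115;36m[48;2;96;79;22m🬆[38;2;109;92;35m[48;2;66;54;15m🬀[38;2;54;44;12m[48;2;32;26;7m🬆[38;2;37;31;8m[48;2;28;23;6m🬀[38;2;28;23;6m[48;2;28;23;6m [38;2;28;23;6m[48;2;28;23;6m [38;2;28;23;6m[48;2;33;27;21m▌[38;2;35;29;22m[48;2;32;26;20m🬂[38;2;35;29;22m[48;2;32;26;20m🬂[0m
[38;2;27;24;19m[48;2;24;22;18m🬎[38;2;27;24;19m[48;2;24;22;18m🬎[38;2;27;24;19m[48;2;24;22;18m🬎[38;2;77;63;17m[48;2;52;43;12m🬆[38;2;50;41;11m[48;2;30;25;6m🬀[38;2;28;23;6m[48;2;28;23;6m [38;2;28;23;6m[48;2;28;23;6m [38;2;28;23;6m[48;2;28;23;6m [38;2;28;23;6m[48;2;28;23;6m [38;2;28;23;6m[48;2;26;23;19m▌[38;2;27;24;19m[48;2;24;22;18m🬎[38;2;27;24;19m[48;2;24;22;18m🬎[0m
[38;2;21;20;17m[48;2;18;18;16m🬎[38;2;21;20;17m[48;2;18;18;16m🬎[38;2;21;20;17m[48;2;18;18;16m🬎[38;2;59;49;14m[48;2;22;20;12m🬀[38;2;28;23;6m[48;2;28;23;6m [38;2;28;23;6m[48;2;28;23;6m [38;2;28;23;6m[48;2;28;23;6m [38;2;28;23;6m[48;2;28;23;6m [38;2;28;23;6m[48;2;18;18;16m🬝[38;2;28;23;6m[48;2;19;19;16m🬀[38;2;21;20;17m[48;2;18;18;16m🬎[38;2;21;20;17m[48;2;18;18;16m🬎[0m
[38;2;16;17;15m[48;2;13;15;14m🬂[38;2;16;17;15m[48;2;13;15;14m🬂[38;2;16;17;15m[48;2;13;15;14m🬂[38;2;16;17;15m[48;2;13;15;14m🬂[38;2;28;23;6m[48;2;13;15;14m🬁[38;2;28;23;6m[48;2;13;15;14m🬂[38;2;28;23;6m[48;2;13;15;14m🬂[38;2;28;23;6m[48;2;13;15;14m🬂[38;2;16;17;15m[48;2;13;15;14m🬂[38;2;16;17;15m[48;2;13;15;14m🬂[38;2;16;17;15m[48;2;13;15;14m🬂[38;2;16;17;15m[48;2;13;15;14m🬂[0m
</frame>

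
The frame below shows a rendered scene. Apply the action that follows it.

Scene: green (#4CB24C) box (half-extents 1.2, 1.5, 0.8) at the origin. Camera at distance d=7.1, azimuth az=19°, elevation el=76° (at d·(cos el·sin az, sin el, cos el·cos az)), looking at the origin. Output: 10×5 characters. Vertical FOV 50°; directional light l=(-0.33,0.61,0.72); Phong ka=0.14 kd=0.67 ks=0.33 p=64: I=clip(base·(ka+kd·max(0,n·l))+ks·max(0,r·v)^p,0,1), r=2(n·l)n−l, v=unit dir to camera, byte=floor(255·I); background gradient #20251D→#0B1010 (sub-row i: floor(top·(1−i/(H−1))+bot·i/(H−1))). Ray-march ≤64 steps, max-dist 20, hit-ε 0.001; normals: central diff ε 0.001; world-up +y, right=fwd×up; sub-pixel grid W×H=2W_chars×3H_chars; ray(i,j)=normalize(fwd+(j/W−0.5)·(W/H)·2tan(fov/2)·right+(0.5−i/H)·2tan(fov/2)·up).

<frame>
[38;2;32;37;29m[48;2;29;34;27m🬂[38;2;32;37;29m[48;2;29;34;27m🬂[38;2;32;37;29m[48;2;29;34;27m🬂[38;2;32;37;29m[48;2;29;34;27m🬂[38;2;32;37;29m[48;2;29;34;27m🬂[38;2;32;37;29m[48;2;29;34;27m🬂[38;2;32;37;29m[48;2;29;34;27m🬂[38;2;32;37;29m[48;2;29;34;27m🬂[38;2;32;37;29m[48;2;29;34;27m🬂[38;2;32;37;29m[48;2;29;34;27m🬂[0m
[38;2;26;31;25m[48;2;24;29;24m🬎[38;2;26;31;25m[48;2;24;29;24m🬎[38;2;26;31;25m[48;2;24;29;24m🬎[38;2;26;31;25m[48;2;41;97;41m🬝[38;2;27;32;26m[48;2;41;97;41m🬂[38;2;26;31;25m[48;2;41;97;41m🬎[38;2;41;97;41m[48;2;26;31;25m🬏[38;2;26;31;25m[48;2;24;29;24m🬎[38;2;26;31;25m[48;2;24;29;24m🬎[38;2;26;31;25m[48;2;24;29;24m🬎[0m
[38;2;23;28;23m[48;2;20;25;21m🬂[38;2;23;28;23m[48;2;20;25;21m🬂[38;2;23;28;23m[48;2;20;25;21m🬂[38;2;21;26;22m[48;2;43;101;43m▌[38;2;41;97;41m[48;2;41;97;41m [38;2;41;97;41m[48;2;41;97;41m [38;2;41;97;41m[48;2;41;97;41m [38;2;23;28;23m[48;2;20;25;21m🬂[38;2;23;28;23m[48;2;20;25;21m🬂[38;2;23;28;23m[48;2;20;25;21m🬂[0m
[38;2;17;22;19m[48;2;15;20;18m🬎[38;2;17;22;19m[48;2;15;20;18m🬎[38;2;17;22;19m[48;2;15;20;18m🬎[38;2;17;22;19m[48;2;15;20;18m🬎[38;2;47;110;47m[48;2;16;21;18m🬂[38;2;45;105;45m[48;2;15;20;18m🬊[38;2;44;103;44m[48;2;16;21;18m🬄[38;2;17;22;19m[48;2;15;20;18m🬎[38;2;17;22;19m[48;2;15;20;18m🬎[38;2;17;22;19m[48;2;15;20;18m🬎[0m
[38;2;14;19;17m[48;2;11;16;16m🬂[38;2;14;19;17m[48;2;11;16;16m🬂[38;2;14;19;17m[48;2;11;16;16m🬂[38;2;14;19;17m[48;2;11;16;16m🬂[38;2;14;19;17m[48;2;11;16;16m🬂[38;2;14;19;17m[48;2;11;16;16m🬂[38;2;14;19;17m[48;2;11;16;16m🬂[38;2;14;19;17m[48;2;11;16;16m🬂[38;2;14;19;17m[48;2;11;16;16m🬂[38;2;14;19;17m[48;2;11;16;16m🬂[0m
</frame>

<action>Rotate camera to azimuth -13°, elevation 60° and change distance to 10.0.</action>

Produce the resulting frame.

<frame>
[38;2;32;37;29m[48;2;29;34;27m🬂[38;2;32;37;29m[48;2;29;34;27m🬂[38;2;32;37;29m[48;2;29;34;27m🬂[38;2;32;37;29m[48;2;29;34;27m🬂[38;2;32;37;29m[48;2;29;34;27m🬂[38;2;32;37;29m[48;2;29;34;27m🬂[38;2;32;37;29m[48;2;29;34;27m🬂[38;2;32;37;29m[48;2;29;34;27m🬂[38;2;32;37;29m[48;2;29;34;27m🬂[38;2;32;37;29m[48;2;29;34;27m🬂[0m
[38;2;26;31;25m[48;2;24;29;24m🬎[38;2;26;31;25m[48;2;24;29;24m🬎[38;2;26;31;25m[48;2;24;29;24m🬎[38;2;26;31;25m[48;2;24;29;24m🬎[38;2;26;31;25m[48;2;24;29;24m🬎[38;2;26;31;25m[48;2;41;97;41m🬎[38;2;26;31;25m[48;2;24;29;24m🬎[38;2;26;31;25m[48;2;24;29;24m🬎[38;2;26;31;25m[48;2;24;29;24m🬎[38;2;26;31;25m[48;2;24;29;24m🬎[0m
[38;2;23;28;23m[48;2;20;25;21m🬂[38;2;23;28;23m[48;2;20;25;21m🬂[38;2;23;28;23m[48;2;20;25;21m🬂[38;2;23;28;23m[48;2;20;25;21m🬂[38;2;20;25;21m[48;2;42;99;42m🬏[38;2;41;97;41m[48;2;47;110;47m🬎[38;2;43;101;43m[48;2;21;26;22m▌[38;2;23;28;23m[48;2;20;25;21m🬂[38;2;23;28;23m[48;2;20;25;21m🬂[38;2;23;28;23m[48;2;20;25;21m🬂[0m
[38;2;17;22;19m[48;2;15;20;18m🬎[38;2;17;22;19m[48;2;15;20;18m🬎[38;2;17;22;19m[48;2;15;20;18m🬎[38;2;17;22;19m[48;2;15;20;18m🬎[38;2;47;110;47m[48;2;16;21;18m🬁[38;2;47;110;47m[48;2;16;21;18m🬂[38;2;47;110;47m[48;2;16;21;18m🬀[38;2;17;22;19m[48;2;15;20;18m🬎[38;2;17;22;19m[48;2;15;20;18m🬎[38;2;17;22;19m[48;2;15;20;18m🬎[0m
[38;2;14;19;17m[48;2;11;16;16m🬂[38;2;14;19;17m[48;2;11;16;16m🬂[38;2;14;19;17m[48;2;11;16;16m🬂[38;2;14;19;17m[48;2;11;16;16m🬂[38;2;14;19;17m[48;2;11;16;16m🬂[38;2;14;19;17m[48;2;11;16;16m🬂[38;2;14;19;17m[48;2;11;16;16m🬂[38;2;14;19;17m[48;2;11;16;16m🬂[38;2;14;19;17m[48;2;11;16;16m🬂[38;2;14;19;17m[48;2;11;16;16m🬂[0m
</frame>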